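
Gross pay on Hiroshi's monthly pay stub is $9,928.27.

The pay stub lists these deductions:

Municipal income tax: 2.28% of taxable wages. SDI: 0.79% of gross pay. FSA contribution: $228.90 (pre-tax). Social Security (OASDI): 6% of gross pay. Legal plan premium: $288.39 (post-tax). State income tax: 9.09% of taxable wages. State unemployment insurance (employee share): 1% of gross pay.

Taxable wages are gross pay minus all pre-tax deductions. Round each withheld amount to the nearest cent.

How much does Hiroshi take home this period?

$7,534.75

FSA contribution: $228.90
Taxable wages = $9,928.27 − $228.90 = $9,699.37
State income tax: $9,699.37 × 0.0909 = $881.67
Municipal income tax: $9,699.37 × 0.0228 = $221.15
SDI: $9,928.27 × 0.0079 = $78.43
State unemployment insurance (employee share): $9,928.27 × 0.01 = $99.28
Social Security (OASDI): $9,928.27 × 0.06 = $595.70
Legal plan premium: $288.39
Total deductions = $228.90 + $881.67 + $221.15 + $78.43 + $99.28 + $595.70 + $288.39 = $2,393.52
Net pay = $9,928.27 − $2,393.52 = $7,534.75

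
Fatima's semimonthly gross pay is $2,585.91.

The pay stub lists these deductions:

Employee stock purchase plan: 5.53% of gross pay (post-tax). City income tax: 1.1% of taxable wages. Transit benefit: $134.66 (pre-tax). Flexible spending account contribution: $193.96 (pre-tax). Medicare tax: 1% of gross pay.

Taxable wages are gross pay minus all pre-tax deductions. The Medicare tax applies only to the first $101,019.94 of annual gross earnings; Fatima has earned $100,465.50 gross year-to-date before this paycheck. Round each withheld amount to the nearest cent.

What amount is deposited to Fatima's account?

Flexible spending account contribution: $193.96
Transit benefit: $134.66
Pre-tax total = $193.96 + $134.66 = $328.62
Taxable wages = $2,585.91 − $328.62 = $2,257.29
City income tax: $2,257.29 × 0.011 = $24.83
Medicare tax: only $101,019.94 − $100,465.50 = $554.44 of this check is subject → $554.44 × 0.01 = $5.54
Employee stock purchase plan: $2,585.91 × 0.0553 = $143.00
Total deductions = $193.96 + $134.66 + $24.83 + $5.54 + $143.00 = $501.99
Net pay = $2,585.91 − $501.99 = $2,083.92

$2,083.92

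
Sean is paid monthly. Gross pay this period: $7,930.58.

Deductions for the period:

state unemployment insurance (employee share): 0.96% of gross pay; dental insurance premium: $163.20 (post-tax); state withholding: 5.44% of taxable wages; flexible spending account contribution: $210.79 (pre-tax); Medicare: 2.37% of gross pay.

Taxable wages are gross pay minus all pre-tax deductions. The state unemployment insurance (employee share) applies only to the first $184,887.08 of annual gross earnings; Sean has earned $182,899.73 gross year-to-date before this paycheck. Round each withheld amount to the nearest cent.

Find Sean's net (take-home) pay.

Flexible spending account contribution: $210.79
Taxable wages = $7,930.58 − $210.79 = $7,719.79
State withholding: $7,719.79 × 0.0544 = $419.96
State unemployment insurance (employee share): only $184,887.08 − $182,899.73 = $1,987.35 of this check is subject → $1,987.35 × 0.0096 = $19.08
Medicare: $7,930.58 × 0.0237 = $187.95
Dental insurance premium: $163.20
Total deductions = $210.79 + $419.96 + $19.08 + $187.95 + $163.20 = $1,000.98
Net pay = $7,930.58 − $1,000.98 = $6,929.60

$6,929.60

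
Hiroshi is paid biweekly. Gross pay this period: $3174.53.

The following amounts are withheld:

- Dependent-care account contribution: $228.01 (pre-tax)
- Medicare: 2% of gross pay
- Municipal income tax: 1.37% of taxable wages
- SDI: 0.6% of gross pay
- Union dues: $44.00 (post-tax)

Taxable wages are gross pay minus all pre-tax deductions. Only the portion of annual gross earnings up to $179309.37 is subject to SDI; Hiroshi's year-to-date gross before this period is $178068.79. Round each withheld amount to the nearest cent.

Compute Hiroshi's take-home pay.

Dependent-care account contribution: $228.01
Taxable wages = $3174.53 − $228.01 = $2946.52
Municipal income tax: $2946.52 × 0.0137 = $40.37
Medicare: $3174.53 × 0.02 = $63.49
SDI: only $179309.37 − $178068.79 = $1240.58 of this check is subject → $1240.58 × 0.006 = $7.44
Union dues: $44.00
Total deductions = $228.01 + $40.37 + $63.49 + $7.44 + $44.00 = $383.31
Net pay = $3174.53 − $383.31 = $2791.22

$2791.22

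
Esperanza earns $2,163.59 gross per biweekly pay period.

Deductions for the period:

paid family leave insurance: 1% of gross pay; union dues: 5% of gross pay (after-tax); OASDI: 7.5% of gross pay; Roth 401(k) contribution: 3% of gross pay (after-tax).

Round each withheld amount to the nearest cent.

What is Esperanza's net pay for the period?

OASDI: $2,163.59 × 0.075 = $162.27
Paid family leave insurance: $2,163.59 × 0.01 = $21.64
Roth 401(k) contribution: $2,163.59 × 0.03 = $64.91
Union dues: $2,163.59 × 0.05 = $108.18
Total deductions = $162.27 + $21.64 + $64.91 + $108.18 = $357.00
Net pay = $2,163.59 − $357.00 = $1,806.59

$1,806.59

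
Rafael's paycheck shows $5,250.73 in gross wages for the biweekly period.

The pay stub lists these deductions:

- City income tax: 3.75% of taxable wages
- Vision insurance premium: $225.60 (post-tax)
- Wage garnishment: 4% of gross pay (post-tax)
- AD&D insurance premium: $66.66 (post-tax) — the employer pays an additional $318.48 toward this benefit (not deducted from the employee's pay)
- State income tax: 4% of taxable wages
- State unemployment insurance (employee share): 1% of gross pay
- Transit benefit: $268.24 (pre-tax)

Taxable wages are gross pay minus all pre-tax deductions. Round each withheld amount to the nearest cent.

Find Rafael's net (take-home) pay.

$4,041.55

Transit benefit: $268.24
Taxable wages = $5,250.73 − $268.24 = $4,982.49
State income tax: $4,982.49 × 0.04 = $199.30
City income tax: $4,982.49 × 0.0375 = $186.84
State unemployment insurance (employee share): $5,250.73 × 0.01 = $52.51
AD&D insurance premium: $66.66
Wage garnishment: $5,250.73 × 0.04 = $210.03
Vision insurance premium: $225.60
(Employer's $318.48 toward AD&D insurance premium is not withheld from the employee.)
Total deductions = $268.24 + $199.30 + $186.84 + $52.51 + $66.66 + $210.03 + $225.60 = $1,209.18
Net pay = $5,250.73 − $1,209.18 = $4,041.55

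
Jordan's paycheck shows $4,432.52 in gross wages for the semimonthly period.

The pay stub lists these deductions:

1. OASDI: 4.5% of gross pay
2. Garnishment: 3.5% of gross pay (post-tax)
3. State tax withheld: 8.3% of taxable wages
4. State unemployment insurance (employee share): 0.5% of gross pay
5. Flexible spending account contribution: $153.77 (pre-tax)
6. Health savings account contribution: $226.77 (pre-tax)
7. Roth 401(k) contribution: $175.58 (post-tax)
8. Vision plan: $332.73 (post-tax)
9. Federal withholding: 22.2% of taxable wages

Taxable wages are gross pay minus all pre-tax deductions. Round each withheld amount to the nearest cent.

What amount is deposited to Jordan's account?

Flexible spending account contribution: $153.77
Health savings account contribution: $226.77
Pre-tax total = $153.77 + $226.77 = $380.54
Taxable wages = $4,432.52 − $380.54 = $4,051.98
Federal withholding: $4,051.98 × 0.222 = $899.54
State tax withheld: $4,051.98 × 0.083 = $336.31
OASDI: $4,432.52 × 0.045 = $199.46
State unemployment insurance (employee share): $4,432.52 × 0.005 = $22.16
Roth 401(k) contribution: $175.58
Vision plan: $332.73
Garnishment: $4,432.52 × 0.035 = $155.14
Total deductions = $153.77 + $226.77 + $899.54 + $336.31 + $199.46 + $22.16 + $175.58 + $332.73 + $155.14 = $2,501.46
Net pay = $4,432.52 − $2,501.46 = $1,931.06

$1,931.06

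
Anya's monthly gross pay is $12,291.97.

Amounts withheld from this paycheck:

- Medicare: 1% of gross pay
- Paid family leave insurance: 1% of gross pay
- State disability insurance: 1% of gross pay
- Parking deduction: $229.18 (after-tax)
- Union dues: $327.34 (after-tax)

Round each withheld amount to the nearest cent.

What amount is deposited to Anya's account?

$11,366.69

State disability insurance: $12,291.97 × 0.01 = $122.92
Paid family leave insurance: $12,291.97 × 0.01 = $122.92
Medicare: $12,291.97 × 0.01 = $122.92
Parking deduction: $229.18
Union dues: $327.34
Total deductions = $122.92 + $122.92 + $122.92 + $229.18 + $327.34 = $925.28
Net pay = $12,291.97 − $925.28 = $11,366.69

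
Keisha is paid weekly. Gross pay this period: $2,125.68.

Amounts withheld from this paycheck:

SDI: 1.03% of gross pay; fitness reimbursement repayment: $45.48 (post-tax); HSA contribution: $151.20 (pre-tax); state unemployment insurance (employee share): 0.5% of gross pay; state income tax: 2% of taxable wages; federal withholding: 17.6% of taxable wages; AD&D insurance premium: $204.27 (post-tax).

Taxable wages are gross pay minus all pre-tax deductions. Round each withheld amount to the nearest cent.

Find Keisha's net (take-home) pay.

HSA contribution: $151.20
Taxable wages = $2,125.68 − $151.20 = $1,974.48
Federal withholding: $1,974.48 × 0.176 = $347.51
State income tax: $1,974.48 × 0.02 = $39.49
State unemployment insurance (employee share): $2,125.68 × 0.005 = $10.63
SDI: $2,125.68 × 0.0103 = $21.89
AD&D insurance premium: $204.27
Fitness reimbursement repayment: $45.48
Total deductions = $151.20 + $347.51 + $39.49 + $10.63 + $21.89 + $204.27 + $45.48 = $820.47
Net pay = $2,125.68 − $820.47 = $1,305.21

$1,305.21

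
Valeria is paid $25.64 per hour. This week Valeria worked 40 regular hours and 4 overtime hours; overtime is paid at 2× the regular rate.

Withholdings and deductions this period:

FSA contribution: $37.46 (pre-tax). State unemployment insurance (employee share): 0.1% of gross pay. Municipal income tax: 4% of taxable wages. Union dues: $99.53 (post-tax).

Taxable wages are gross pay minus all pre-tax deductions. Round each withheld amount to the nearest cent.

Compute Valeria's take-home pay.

Regular pay: 40 × $25.64 = $1,025.60
Overtime pay: 4 × $25.64 × 2 = $205.12
Gross pay = $1,025.60 + $205.12 = $1,230.72
FSA contribution: $37.46
Taxable wages = $1,230.72 − $37.46 = $1,193.26
Municipal income tax: $1,193.26 × 0.04 = $47.73
State unemployment insurance (employee share): $1,230.72 × 0.001 = $1.23
Union dues: $99.53
Total deductions = $37.46 + $47.73 + $1.23 + $99.53 = $185.95
Net pay = $1,230.72 − $185.95 = $1,044.77

$1,044.77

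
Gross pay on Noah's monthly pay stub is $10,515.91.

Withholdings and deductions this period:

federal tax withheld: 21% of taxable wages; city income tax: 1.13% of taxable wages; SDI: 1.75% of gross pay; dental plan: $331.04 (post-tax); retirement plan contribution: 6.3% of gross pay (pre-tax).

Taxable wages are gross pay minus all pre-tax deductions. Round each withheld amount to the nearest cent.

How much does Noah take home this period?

Retirement plan contribution: $10,515.91 × 0.063 = $662.50
Taxable wages = $10,515.91 − $662.50 = $9,853.41
Federal tax withheld: $9,853.41 × 0.21 = $2,069.22
City income tax: $9,853.41 × 0.0113 = $111.34
SDI: $10,515.91 × 0.0175 = $184.03
Dental plan: $331.04
Total deductions = $662.50 + $2,069.22 + $111.34 + $184.03 + $331.04 = $3,358.13
Net pay = $10,515.91 − $3,358.13 = $7,157.78

$7,157.78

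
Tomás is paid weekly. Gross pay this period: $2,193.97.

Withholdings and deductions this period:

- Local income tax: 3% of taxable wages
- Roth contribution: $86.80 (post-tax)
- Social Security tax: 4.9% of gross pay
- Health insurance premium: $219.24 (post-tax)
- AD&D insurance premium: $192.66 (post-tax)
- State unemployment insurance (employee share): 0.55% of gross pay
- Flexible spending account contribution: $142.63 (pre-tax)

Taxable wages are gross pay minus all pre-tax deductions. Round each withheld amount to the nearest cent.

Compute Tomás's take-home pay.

$1,371.53

Flexible spending account contribution: $142.63
Taxable wages = $2,193.97 − $142.63 = $2,051.34
Local income tax: $2,051.34 × 0.03 = $61.54
State unemployment insurance (employee share): $2,193.97 × 0.0055 = $12.07
Social Security tax: $2,193.97 × 0.049 = $107.50
Roth contribution: $86.80
AD&D insurance premium: $192.66
Health insurance premium: $219.24
Total deductions = $142.63 + $61.54 + $12.07 + $107.50 + $86.80 + $192.66 + $219.24 = $822.44
Net pay = $2,193.97 − $822.44 = $1,371.53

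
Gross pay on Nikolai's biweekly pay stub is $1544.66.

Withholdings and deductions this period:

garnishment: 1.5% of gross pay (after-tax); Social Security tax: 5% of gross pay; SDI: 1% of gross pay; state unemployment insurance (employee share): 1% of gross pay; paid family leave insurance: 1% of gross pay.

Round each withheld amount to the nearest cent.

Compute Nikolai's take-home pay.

SDI: $1544.66 × 0.01 = $15.45
Social Security tax: $1544.66 × 0.05 = $77.23
State unemployment insurance (employee share): $1544.66 × 0.01 = $15.45
Paid family leave insurance: $1544.66 × 0.01 = $15.45
Garnishment: $1544.66 × 0.015 = $23.17
Total deductions = $15.45 + $77.23 + $15.45 + $15.45 + $23.17 = $146.75
Net pay = $1544.66 − $146.75 = $1397.91

$1397.91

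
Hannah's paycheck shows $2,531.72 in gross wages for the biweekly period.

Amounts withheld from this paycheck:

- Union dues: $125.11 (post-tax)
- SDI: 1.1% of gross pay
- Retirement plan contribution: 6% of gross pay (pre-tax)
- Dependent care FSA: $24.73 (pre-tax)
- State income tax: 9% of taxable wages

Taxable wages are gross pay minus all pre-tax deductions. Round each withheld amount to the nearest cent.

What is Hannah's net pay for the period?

Dependent care FSA: $24.73
Retirement plan contribution: $2,531.72 × 0.06 = $151.90
Pre-tax total = $24.73 + $151.90 = $176.63
Taxable wages = $2,531.72 − $176.63 = $2,355.09
State income tax: $2,355.09 × 0.09 = $211.96
SDI: $2,531.72 × 0.011 = $27.85
Union dues: $125.11
Total deductions = $24.73 + $151.90 + $211.96 + $27.85 + $125.11 = $541.55
Net pay = $2,531.72 − $541.55 = $1,990.17

$1,990.17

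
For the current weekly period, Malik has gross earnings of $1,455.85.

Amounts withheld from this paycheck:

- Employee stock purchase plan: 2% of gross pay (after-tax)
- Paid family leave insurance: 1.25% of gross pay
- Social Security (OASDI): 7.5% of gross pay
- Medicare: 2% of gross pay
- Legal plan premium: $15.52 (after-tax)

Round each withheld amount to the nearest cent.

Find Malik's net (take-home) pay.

$1,254.70

Medicare: $1,455.85 × 0.02 = $29.12
Social Security (OASDI): $1,455.85 × 0.075 = $109.19
Paid family leave insurance: $1,455.85 × 0.0125 = $18.20
Employee stock purchase plan: $1,455.85 × 0.02 = $29.12
Legal plan premium: $15.52
Total deductions = $29.12 + $109.19 + $18.20 + $29.12 + $15.52 = $201.15
Net pay = $1,455.85 − $201.15 = $1,254.70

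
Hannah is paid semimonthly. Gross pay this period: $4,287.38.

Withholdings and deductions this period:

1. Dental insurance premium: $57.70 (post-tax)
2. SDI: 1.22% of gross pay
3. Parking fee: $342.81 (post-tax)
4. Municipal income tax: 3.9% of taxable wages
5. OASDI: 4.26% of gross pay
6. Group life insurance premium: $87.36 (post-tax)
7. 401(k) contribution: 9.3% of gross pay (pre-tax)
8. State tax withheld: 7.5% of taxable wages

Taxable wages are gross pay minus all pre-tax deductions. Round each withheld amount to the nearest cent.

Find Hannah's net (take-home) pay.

401(k) contribution: $4,287.38 × 0.093 = $398.73
Taxable wages = $4,287.38 − $398.73 = $3,888.65
State tax withheld: $3,888.65 × 0.075 = $291.65
Municipal income tax: $3,888.65 × 0.039 = $151.66
OASDI: $4,287.38 × 0.0426 = $182.64
SDI: $4,287.38 × 0.0122 = $52.31
Dental insurance premium: $57.70
Parking fee: $342.81
Group life insurance premium: $87.36
Total deductions = $398.73 + $291.65 + $151.66 + $182.64 + $52.31 + $57.70 + $342.81 + $87.36 = $1,564.86
Net pay = $4,287.38 − $1,564.86 = $2,722.52

$2,722.52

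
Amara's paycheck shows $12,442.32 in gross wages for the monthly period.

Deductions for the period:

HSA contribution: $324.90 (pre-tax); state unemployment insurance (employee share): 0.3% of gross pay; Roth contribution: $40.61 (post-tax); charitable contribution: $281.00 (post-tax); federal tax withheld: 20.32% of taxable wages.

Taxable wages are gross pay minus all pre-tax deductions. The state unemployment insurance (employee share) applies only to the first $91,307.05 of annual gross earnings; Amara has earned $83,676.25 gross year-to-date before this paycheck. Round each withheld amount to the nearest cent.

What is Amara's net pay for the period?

HSA contribution: $324.90
Taxable wages = $12,442.32 − $324.90 = $12,117.42
Federal tax withheld: $12,117.42 × 0.2032 = $2,462.26
State unemployment insurance (employee share): only $91,307.05 − $83,676.25 = $7,630.80 of this check is subject → $7,630.80 × 0.003 = $22.89
Roth contribution: $40.61
Charitable contribution: $281.00
Total deductions = $324.90 + $2,462.26 + $22.89 + $40.61 + $281.00 = $3,131.66
Net pay = $12,442.32 − $3,131.66 = $9,310.66

$9,310.66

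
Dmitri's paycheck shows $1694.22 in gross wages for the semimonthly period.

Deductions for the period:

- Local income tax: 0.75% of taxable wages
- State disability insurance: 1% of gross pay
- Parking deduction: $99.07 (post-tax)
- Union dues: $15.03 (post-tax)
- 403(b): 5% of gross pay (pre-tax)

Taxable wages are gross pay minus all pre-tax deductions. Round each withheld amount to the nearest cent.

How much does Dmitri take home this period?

$1466.40

403(b): $1694.22 × 0.05 = $84.71
Taxable wages = $1694.22 − $84.71 = $1609.51
Local income tax: $1609.51 × 0.0075 = $12.07
State disability insurance: $1694.22 × 0.01 = $16.94
Union dues: $15.03
Parking deduction: $99.07
Total deductions = $84.71 + $12.07 + $16.94 + $15.03 + $99.07 = $227.82
Net pay = $1694.22 − $227.82 = $1466.40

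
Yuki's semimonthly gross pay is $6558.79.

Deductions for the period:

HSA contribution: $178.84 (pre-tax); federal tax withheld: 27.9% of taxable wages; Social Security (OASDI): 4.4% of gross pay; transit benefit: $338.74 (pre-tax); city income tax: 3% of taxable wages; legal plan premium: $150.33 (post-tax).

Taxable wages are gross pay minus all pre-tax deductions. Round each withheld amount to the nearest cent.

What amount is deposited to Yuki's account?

HSA contribution: $178.84
Transit benefit: $338.74
Pre-tax total = $178.84 + $338.74 = $517.58
Taxable wages = $6558.79 − $517.58 = $6041.21
City income tax: $6041.21 × 0.03 = $181.24
Federal tax withheld: $6041.21 × 0.279 = $1685.50
Social Security (OASDI): $6558.79 × 0.044 = $288.59
Legal plan premium: $150.33
Total deductions = $178.84 + $338.74 + $181.24 + $1685.50 + $288.59 + $150.33 = $2823.24
Net pay = $6558.79 − $2823.24 = $3735.55

$3735.55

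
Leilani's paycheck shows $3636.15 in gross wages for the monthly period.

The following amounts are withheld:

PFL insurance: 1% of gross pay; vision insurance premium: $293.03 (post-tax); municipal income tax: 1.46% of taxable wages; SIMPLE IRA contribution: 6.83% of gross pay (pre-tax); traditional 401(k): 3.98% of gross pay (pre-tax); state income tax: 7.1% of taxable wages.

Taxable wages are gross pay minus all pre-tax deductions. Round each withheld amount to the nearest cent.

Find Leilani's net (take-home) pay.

Traditional 401(k): $3636.15 × 0.0398 = $144.72
SIMPLE IRA contribution: $3636.15 × 0.0683 = $248.35
Pre-tax total = $144.72 + $248.35 = $393.07
Taxable wages = $3636.15 − $393.07 = $3243.08
Municipal income tax: $3243.08 × 0.0146 = $47.35
State income tax: $3243.08 × 0.071 = $230.26
PFL insurance: $3636.15 × 0.01 = $36.36
Vision insurance premium: $293.03
Total deductions = $144.72 + $248.35 + $47.35 + $230.26 + $36.36 + $293.03 = $1000.07
Net pay = $3636.15 − $1000.07 = $2636.08

$2636.08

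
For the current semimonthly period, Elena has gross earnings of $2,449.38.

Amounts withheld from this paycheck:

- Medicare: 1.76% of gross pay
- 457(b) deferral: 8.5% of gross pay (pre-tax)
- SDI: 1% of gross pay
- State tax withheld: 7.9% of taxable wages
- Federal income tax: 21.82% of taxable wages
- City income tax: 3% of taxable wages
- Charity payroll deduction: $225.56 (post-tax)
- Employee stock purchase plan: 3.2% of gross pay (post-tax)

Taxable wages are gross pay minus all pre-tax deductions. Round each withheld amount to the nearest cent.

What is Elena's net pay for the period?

$1,136.32

457(b) deferral: $2,449.38 × 0.085 = $208.20
Taxable wages = $2,449.38 − $208.20 = $2,241.18
State tax withheld: $2,241.18 × 0.079 = $177.05
City income tax: $2,241.18 × 0.03 = $67.24
Federal income tax: $2,241.18 × 0.2182 = $489.03
SDI: $2,449.38 × 0.01 = $24.49
Medicare: $2,449.38 × 0.0176 = $43.11
Employee stock purchase plan: $2,449.38 × 0.032 = $78.38
Charity payroll deduction: $225.56
Total deductions = $208.20 + $177.05 + $67.24 + $489.03 + $24.49 + $43.11 + $78.38 + $225.56 = $1,313.06
Net pay = $2,449.38 − $1,313.06 = $1,136.32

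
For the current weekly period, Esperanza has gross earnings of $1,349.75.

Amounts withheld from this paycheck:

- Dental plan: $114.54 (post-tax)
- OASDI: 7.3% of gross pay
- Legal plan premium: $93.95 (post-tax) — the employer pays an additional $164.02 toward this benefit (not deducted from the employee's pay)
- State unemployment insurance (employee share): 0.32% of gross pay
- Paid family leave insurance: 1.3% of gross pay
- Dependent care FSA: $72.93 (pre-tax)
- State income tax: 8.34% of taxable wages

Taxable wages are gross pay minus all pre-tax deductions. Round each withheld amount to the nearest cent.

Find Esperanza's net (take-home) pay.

Dependent care FSA: $72.93
Taxable wages = $1,349.75 − $72.93 = $1,276.82
State income tax: $1,276.82 × 0.0834 = $106.49
Paid family leave insurance: $1,349.75 × 0.013 = $17.55
State unemployment insurance (employee share): $1,349.75 × 0.0032 = $4.32
OASDI: $1,349.75 × 0.073 = $98.53
Dental plan: $114.54
Legal plan premium: $93.95
(Employer's $164.02 toward legal plan premium is not withheld from the employee.)
Total deductions = $72.93 + $106.49 + $17.55 + $4.32 + $98.53 + $114.54 + $93.95 = $508.31
Net pay = $1,349.75 − $508.31 = $841.44

$841.44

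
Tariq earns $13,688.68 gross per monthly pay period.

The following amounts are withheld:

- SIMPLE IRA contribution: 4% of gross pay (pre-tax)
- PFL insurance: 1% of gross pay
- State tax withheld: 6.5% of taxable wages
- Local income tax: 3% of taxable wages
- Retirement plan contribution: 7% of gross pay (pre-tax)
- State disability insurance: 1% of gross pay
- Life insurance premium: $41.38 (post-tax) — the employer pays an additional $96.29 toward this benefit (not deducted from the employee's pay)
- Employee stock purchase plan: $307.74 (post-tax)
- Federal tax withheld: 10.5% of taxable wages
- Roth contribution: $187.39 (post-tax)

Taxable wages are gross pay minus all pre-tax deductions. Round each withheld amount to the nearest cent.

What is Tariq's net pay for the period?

$8,936.04

Retirement plan contribution: $13,688.68 × 0.07 = $958.21
SIMPLE IRA contribution: $13,688.68 × 0.04 = $547.55
Pre-tax total = $958.21 + $547.55 = $1,505.76
Taxable wages = $13,688.68 − $1,505.76 = $12,182.92
State tax withheld: $12,182.92 × 0.065 = $791.89
Local income tax: $12,182.92 × 0.03 = $365.49
Federal tax withheld: $12,182.92 × 0.105 = $1,279.21
PFL insurance: $13,688.68 × 0.01 = $136.89
State disability insurance: $13,688.68 × 0.01 = $136.89
Employee stock purchase plan: $307.74
Roth contribution: $187.39
Life insurance premium: $41.38
(Employer's $96.29 toward life insurance premium is not withheld from the employee.)
Total deductions = $958.21 + $547.55 + $791.89 + $365.49 + $1,279.21 + $136.89 + $136.89 + $307.74 + $187.39 + $41.38 = $4,752.64
Net pay = $13,688.68 − $4,752.64 = $8,936.04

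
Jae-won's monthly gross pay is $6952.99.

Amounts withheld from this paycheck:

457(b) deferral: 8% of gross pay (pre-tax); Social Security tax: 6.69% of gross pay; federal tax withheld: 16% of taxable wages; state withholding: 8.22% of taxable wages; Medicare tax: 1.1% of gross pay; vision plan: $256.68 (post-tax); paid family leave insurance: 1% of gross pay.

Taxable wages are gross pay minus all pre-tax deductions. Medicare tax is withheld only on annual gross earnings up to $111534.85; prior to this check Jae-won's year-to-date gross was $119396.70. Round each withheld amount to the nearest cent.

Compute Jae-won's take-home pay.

457(b) deferral: $6952.99 × 0.08 = $556.24
Taxable wages = $6952.99 − $556.24 = $6396.75
Federal tax withheld: $6396.75 × 0.16 = $1023.48
State withholding: $6396.75 × 0.0822 = $525.81
Medicare tax: annual cap $111534.85 already reached (YTD $119396.70), so $0.00
Social Security tax: $6952.99 × 0.0669 = $465.16
Paid family leave insurance: $6952.99 × 0.01 = $69.53
Vision plan: $256.68
Total deductions = $556.24 + $1023.48 + $525.81 + $0.00 + $465.16 + $69.53 + $256.68 = $2896.90
Net pay = $6952.99 − $2896.90 = $4056.09

$4056.09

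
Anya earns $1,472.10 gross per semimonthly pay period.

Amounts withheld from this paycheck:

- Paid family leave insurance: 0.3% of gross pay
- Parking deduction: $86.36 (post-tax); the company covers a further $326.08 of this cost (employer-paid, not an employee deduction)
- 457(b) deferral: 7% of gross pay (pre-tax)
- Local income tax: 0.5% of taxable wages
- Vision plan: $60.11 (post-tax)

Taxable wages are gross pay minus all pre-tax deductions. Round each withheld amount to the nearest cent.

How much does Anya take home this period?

$1,211.31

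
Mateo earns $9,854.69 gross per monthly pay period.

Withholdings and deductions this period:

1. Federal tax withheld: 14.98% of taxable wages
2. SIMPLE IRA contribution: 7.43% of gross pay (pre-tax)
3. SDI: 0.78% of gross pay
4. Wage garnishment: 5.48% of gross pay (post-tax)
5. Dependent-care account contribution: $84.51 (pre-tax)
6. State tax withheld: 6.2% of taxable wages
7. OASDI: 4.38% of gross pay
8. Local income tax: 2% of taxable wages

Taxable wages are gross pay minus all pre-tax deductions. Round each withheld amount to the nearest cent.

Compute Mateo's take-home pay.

Dependent-care account contribution: $84.51
SIMPLE IRA contribution: $9,854.69 × 0.0743 = $732.20
Pre-tax total = $84.51 + $732.20 = $816.71
Taxable wages = $9,854.69 − $816.71 = $9,037.98
State tax withheld: $9,037.98 × 0.062 = $560.35
Federal tax withheld: $9,037.98 × 0.1498 = $1,353.89
Local income tax: $9,037.98 × 0.02 = $180.76
SDI: $9,854.69 × 0.0078 = $76.87
OASDI: $9,854.69 × 0.0438 = $431.64
Wage garnishment: $9,854.69 × 0.0548 = $540.04
Total deductions = $84.51 + $732.20 + $560.35 + $1,353.89 + $180.76 + $76.87 + $431.64 + $540.04 = $3,960.26
Net pay = $9,854.69 − $3,960.26 = $5,894.43

$5,894.43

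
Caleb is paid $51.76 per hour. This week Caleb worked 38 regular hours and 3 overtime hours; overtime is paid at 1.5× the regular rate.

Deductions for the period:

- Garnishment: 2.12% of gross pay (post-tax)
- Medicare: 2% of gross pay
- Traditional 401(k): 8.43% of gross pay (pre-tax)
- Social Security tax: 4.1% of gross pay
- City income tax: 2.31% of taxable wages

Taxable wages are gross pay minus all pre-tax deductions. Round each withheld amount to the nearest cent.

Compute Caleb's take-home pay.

Regular pay: 38 × $51.76 = $1,966.88
Overtime pay: 3 × $51.76 × 1.5 = $232.92
Gross pay = $1,966.88 + $232.92 = $2,199.80
Traditional 401(k): $2,199.80 × 0.0843 = $185.44
Taxable wages = $2,199.80 − $185.44 = $2,014.36
City income tax: $2,014.36 × 0.0231 = $46.53
Medicare: $2,199.80 × 0.02 = $44.00
Social Security tax: $2,199.80 × 0.041 = $90.19
Garnishment: $2,199.80 × 0.0212 = $46.64
Total deductions = $185.44 + $46.53 + $44.00 + $90.19 + $46.64 = $412.80
Net pay = $2,199.80 − $412.80 = $1,787.00

$1,787.00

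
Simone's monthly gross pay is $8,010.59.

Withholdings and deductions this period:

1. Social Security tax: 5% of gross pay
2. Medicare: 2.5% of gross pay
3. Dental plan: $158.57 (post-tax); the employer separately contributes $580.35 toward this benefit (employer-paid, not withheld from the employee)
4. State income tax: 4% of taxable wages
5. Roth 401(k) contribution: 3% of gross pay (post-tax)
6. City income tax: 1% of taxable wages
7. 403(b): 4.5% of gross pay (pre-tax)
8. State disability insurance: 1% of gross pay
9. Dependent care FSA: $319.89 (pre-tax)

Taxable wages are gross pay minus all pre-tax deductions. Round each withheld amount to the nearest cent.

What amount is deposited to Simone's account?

$5,883.92

403(b): $8,010.59 × 0.045 = $360.48
Dependent care FSA: $319.89
Pre-tax total = $360.48 + $319.89 = $680.37
Taxable wages = $8,010.59 − $680.37 = $7,330.22
State income tax: $7,330.22 × 0.04 = $293.21
City income tax: $7,330.22 × 0.01 = $73.30
Medicare: $8,010.59 × 0.025 = $200.26
State disability insurance: $8,010.59 × 0.01 = $80.11
Social Security tax: $8,010.59 × 0.05 = $400.53
Roth 401(k) contribution: $8,010.59 × 0.03 = $240.32
Dental plan: $158.57
(Employer's $580.35 toward dental plan is not withheld from the employee.)
Total deductions = $360.48 + $319.89 + $293.21 + $73.30 + $200.26 + $80.11 + $400.53 + $240.32 + $158.57 = $2,126.67
Net pay = $8,010.59 − $2,126.67 = $5,883.92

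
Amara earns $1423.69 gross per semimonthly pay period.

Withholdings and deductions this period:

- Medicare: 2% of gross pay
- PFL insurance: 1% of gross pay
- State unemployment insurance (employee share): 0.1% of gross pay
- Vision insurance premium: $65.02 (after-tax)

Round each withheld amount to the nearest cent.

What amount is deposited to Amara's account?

Medicare: $1423.69 × 0.02 = $28.47
PFL insurance: $1423.69 × 0.01 = $14.24
State unemployment insurance (employee share): $1423.69 × 0.001 = $1.42
Vision insurance premium: $65.02
Total deductions = $28.47 + $14.24 + $1.42 + $65.02 = $109.15
Net pay = $1423.69 − $109.15 = $1314.54

$1314.54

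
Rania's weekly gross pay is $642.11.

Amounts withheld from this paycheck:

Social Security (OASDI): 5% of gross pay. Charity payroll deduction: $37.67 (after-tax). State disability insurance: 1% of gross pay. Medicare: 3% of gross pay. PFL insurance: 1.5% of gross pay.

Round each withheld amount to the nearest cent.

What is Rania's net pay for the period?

$537.02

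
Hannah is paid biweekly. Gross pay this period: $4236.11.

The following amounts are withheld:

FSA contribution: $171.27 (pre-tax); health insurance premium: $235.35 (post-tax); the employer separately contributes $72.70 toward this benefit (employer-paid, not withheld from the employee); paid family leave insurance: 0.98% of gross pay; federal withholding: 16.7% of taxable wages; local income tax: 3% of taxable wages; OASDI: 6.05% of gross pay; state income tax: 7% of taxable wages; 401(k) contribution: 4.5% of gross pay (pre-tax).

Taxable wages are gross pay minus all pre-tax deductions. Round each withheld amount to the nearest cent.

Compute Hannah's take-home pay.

$2306.66

FSA contribution: $171.27
401(k) contribution: $4236.11 × 0.045 = $190.62
Pre-tax total = $171.27 + $190.62 = $361.89
Taxable wages = $4236.11 − $361.89 = $3874.22
Federal withholding: $3874.22 × 0.167 = $646.99
State income tax: $3874.22 × 0.07 = $271.20
Local income tax: $3874.22 × 0.03 = $116.23
OASDI: $4236.11 × 0.0605 = $256.28
Paid family leave insurance: $4236.11 × 0.0098 = $41.51
Health insurance premium: $235.35
(Employer's $72.70 toward health insurance premium is not withheld from the employee.)
Total deductions = $171.27 + $190.62 + $646.99 + $271.20 + $116.23 + $256.28 + $41.51 + $235.35 = $1929.45
Net pay = $4236.11 − $1929.45 = $2306.66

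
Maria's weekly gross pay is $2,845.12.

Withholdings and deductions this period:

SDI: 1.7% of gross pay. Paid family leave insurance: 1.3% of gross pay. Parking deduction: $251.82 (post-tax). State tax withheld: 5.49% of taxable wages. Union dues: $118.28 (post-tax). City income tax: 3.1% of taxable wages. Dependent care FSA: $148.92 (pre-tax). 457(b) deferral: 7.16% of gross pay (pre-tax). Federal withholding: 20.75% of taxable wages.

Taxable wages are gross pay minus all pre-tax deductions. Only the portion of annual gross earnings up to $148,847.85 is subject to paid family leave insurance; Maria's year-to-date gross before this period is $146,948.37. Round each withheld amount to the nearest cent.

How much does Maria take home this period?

Dependent care FSA: $148.92
457(b) deferral: $2,845.12 × 0.0716 = $203.71
Pre-tax total = $148.92 + $203.71 = $352.63
Taxable wages = $2,845.12 − $352.63 = $2,492.49
State tax withheld: $2,492.49 × 0.0549 = $136.84
City income tax: $2,492.49 × 0.031 = $77.27
Federal withholding: $2,492.49 × 0.2075 = $517.19
Paid family leave insurance: only $148,847.85 − $146,948.37 = $1,899.48 of this check is subject → $1,899.48 × 0.013 = $24.69
SDI: $2,845.12 × 0.017 = $48.37
Parking deduction: $251.82
Union dues: $118.28
Total deductions = $148.92 + $203.71 + $136.84 + $77.27 + $517.19 + $24.69 + $48.37 + $251.82 + $118.28 = $1,527.09
Net pay = $2,845.12 − $1,527.09 = $1,318.03

$1,318.03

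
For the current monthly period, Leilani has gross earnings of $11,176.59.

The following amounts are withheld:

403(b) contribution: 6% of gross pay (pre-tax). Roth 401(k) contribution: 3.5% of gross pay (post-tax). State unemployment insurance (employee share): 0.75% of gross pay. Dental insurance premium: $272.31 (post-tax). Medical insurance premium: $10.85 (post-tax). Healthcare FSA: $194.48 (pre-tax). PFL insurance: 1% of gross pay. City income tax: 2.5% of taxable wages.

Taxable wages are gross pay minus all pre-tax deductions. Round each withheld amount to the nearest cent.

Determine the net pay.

$9,183.79

Healthcare FSA: $194.48
403(b) contribution: $11,176.59 × 0.06 = $670.60
Pre-tax total = $194.48 + $670.60 = $865.08
Taxable wages = $11,176.59 − $865.08 = $10,311.51
City income tax: $10,311.51 × 0.025 = $257.79
State unemployment insurance (employee share): $11,176.59 × 0.0075 = $83.82
PFL insurance: $11,176.59 × 0.01 = $111.77
Medical insurance premium: $10.85
Roth 401(k) contribution: $11,176.59 × 0.035 = $391.18
Dental insurance premium: $272.31
Total deductions = $194.48 + $670.60 + $257.79 + $83.82 + $111.77 + $10.85 + $391.18 + $272.31 = $1,992.80
Net pay = $11,176.59 − $1,992.80 = $9,183.79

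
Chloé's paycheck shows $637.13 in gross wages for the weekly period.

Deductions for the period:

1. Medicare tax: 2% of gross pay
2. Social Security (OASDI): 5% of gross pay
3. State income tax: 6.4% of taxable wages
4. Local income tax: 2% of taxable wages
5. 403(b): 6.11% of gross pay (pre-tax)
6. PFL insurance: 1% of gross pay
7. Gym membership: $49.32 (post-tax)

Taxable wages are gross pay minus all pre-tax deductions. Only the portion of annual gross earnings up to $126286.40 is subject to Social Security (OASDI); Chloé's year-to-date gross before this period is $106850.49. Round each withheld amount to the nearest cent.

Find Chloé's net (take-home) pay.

403(b): $637.13 × 0.0611 = $38.93
Taxable wages = $637.13 − $38.93 = $598.20
State income tax: $598.20 × 0.064 = $38.28
Local income tax: $598.20 × 0.02 = $11.96
PFL insurance: $637.13 × 0.01 = $6.37
Social Security (OASDI): cap not yet reached, full $637.13 is subject → $637.13 × 0.05 = $31.86
Medicare tax: $637.13 × 0.02 = $12.74
Gym membership: $49.32
Total deductions = $38.93 + $38.28 + $11.96 + $6.37 + $31.86 + $12.74 + $49.32 = $189.46
Net pay = $637.13 − $189.46 = $447.67

$447.67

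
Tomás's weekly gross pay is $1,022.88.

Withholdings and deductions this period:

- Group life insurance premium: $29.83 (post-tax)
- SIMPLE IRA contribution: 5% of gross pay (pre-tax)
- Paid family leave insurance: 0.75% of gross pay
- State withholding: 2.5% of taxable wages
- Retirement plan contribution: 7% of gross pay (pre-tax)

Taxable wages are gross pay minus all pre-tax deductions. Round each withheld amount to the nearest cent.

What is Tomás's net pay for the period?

$840.14

Retirement plan contribution: $1,022.88 × 0.07 = $71.60
SIMPLE IRA contribution: $1,022.88 × 0.05 = $51.14
Pre-tax total = $71.60 + $51.14 = $122.74
Taxable wages = $1,022.88 − $122.74 = $900.14
State withholding: $900.14 × 0.025 = $22.50
Paid family leave insurance: $1,022.88 × 0.0075 = $7.67
Group life insurance premium: $29.83
Total deductions = $71.60 + $51.14 + $22.50 + $7.67 + $29.83 = $182.74
Net pay = $1,022.88 − $182.74 = $840.14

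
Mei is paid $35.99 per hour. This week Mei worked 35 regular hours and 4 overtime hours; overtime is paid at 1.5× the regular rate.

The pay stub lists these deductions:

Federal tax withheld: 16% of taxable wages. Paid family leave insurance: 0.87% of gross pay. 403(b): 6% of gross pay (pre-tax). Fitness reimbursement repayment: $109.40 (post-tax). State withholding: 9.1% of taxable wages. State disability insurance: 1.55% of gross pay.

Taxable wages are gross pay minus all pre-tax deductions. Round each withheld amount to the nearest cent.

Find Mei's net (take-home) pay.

$893.79

Regular pay: 35 × $35.99 = $1,259.65
Overtime pay: 4 × $35.99 × 1.5 = $215.94
Gross pay = $1,259.65 + $215.94 = $1,475.59
403(b): $1,475.59 × 0.06 = $88.54
Taxable wages = $1,475.59 − $88.54 = $1,387.05
State withholding: $1,387.05 × 0.091 = $126.22
Federal tax withheld: $1,387.05 × 0.16 = $221.93
Paid family leave insurance: $1,475.59 × 0.0087 = $12.84
State disability insurance: $1,475.59 × 0.0155 = $22.87
Fitness reimbursement repayment: $109.40
Total deductions = $88.54 + $126.22 + $221.93 + $12.84 + $22.87 + $109.40 = $581.80
Net pay = $1,475.59 − $581.80 = $893.79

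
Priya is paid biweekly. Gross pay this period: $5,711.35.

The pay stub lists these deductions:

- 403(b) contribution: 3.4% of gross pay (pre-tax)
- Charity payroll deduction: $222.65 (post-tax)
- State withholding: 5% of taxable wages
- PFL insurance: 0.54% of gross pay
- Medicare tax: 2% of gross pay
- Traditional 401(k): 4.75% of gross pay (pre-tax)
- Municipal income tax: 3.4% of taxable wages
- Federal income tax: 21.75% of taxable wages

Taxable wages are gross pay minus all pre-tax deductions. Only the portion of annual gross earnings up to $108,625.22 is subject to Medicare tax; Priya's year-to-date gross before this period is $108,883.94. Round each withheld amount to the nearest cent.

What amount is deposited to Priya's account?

$3,410.75

Traditional 401(k): $5,711.35 × 0.0475 = $271.29
403(b) contribution: $5,711.35 × 0.034 = $194.19
Pre-tax total = $271.29 + $194.19 = $465.48
Taxable wages = $5,711.35 − $465.48 = $5,245.87
Federal income tax: $5,245.87 × 0.2175 = $1,140.98
State withholding: $5,245.87 × 0.05 = $262.29
Municipal income tax: $5,245.87 × 0.034 = $178.36
PFL insurance: $5,711.35 × 0.0054 = $30.84
Medicare tax: annual cap $108,625.22 already reached (YTD $108,883.94), so $0.00
Charity payroll deduction: $222.65
Total deductions = $271.29 + $194.19 + $1,140.98 + $262.29 + $178.36 + $30.84 + $0.00 + $222.65 = $2,300.60
Net pay = $5,711.35 − $2,300.60 = $3,410.75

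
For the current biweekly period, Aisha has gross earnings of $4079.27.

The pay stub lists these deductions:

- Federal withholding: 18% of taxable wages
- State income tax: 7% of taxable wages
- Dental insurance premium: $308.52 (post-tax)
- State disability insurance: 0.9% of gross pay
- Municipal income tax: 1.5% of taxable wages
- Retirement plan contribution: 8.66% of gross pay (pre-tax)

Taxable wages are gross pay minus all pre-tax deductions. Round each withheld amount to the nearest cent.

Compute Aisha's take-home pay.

Retirement plan contribution: $4079.27 × 0.0866 = $353.26
Taxable wages = $4079.27 − $353.26 = $3726.01
Municipal income tax: $3726.01 × 0.015 = $55.89
State income tax: $3726.01 × 0.07 = $260.82
Federal withholding: $3726.01 × 0.18 = $670.68
State disability insurance: $4079.27 × 0.009 = $36.71
Dental insurance premium: $308.52
Total deductions = $353.26 + $55.89 + $260.82 + $670.68 + $36.71 + $308.52 = $1685.88
Net pay = $4079.27 − $1685.88 = $2393.39

$2393.39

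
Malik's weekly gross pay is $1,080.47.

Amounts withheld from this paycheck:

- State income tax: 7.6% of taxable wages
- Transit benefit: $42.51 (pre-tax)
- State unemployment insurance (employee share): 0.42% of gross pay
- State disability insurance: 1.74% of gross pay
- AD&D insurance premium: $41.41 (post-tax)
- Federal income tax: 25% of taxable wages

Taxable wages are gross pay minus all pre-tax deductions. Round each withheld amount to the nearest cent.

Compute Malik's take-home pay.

$634.84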